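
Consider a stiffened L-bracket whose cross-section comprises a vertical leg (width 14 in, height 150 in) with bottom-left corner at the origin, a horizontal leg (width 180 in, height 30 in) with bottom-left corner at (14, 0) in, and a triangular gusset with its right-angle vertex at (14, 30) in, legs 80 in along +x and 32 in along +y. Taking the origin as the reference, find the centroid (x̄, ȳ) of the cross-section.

x̄ = 71.57 in, ȳ = 33.09 in

vertical leg: A = 14 × 150 = 2100.00, centroid at (7.00, 75.00).
horizontal leg: A = 180 × 30 = 5400.00, centroid at (104.00, 15.00).
gusset: A = ½·80·32 = 1280.00, centroid at (40.67, 40.67).
ΣA = 8780.00 in²
ΣAx̄ = (2100.00)(7.00) + (5400.00)(104.00) + (1280.00)(40.67) = 628353.33 in³
ΣAȳ = (2100.00)(75.00) + (5400.00)(15.00) + (1280.00)(40.67) = 290553.33 in³
x̄ = 628353.33 / 8780.00 = 71.57 in
ȳ = 290553.33 / 8780.00 = 33.09 in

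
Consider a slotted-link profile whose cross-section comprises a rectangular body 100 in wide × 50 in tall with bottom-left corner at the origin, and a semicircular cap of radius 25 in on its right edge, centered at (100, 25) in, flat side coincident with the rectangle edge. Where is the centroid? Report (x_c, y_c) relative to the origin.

rectangular body: A = 100 × 50 = 5000.00, centroid at (50.00, 25.00).
semicircular end: A = ½π·25² = 981.75, centroid at (110.61, 25.00).
ΣA = 5981.75 in², ΣAx_c = 358591.44 in³, ΣAy_c = 149543.69 in³.
x_c = 358591.44/5981.75 = 59.95 in; y_c = 149543.69/5981.75 = 25.00 in.

x_c = 59.95 in, y_c = 25.00 in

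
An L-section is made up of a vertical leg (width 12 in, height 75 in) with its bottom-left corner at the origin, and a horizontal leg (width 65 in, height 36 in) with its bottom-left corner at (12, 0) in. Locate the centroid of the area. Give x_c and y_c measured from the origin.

vertical leg: A = 12 × 75 = 900.00, centroid at (6.00, 37.50).
horizontal leg: A = 65 × 36 = 2340.00, centroid at (44.50, 18.00).
ΣA = 3240.00 in²
ΣAx_c = (900.00)(6.00) + (2340.00)(44.50) = 109530.00 in³
ΣAy_c = (900.00)(37.50) + (2340.00)(18.00) = 75870.00 in³
x_c = 109530.00 / 3240.00 = 33.81 in
y_c = 75870.00 / 3240.00 = 23.42 in

x_c = 33.81 in, y_c = 23.42 in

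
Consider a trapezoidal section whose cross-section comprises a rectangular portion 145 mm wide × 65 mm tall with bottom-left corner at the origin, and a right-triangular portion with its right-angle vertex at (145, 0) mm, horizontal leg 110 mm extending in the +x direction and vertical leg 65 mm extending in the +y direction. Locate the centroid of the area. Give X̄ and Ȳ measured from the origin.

X̄ = 102.52 mm, Ȳ = 29.52 mm

Part | A | x̄ᵢ | ȳᵢ | A·x̄ᵢ | A·ȳᵢ
rectangular portion | 9425.00 | 72.50 | 32.50 | 683312.50 | 306312.50
triangular portion | 3575.00 | 181.67 | 21.67 | 649458.33 | 77458.33
Σ | 13000.00 |  |  | 1332770.83 | 383770.83
X̄ = 1332770.83 / 13000.00 = 102.52 mm
Ȳ = 383770.83 / 13000.00 = 29.52 mm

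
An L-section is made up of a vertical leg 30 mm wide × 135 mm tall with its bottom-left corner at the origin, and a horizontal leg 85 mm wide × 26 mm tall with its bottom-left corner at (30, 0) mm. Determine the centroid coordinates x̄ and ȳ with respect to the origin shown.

x̄ = 35.30 mm, ȳ = 48.26 mm

vertical leg: A = 30 × 135 = 4050.00, centroid at (15.00, 67.50).
horizontal leg: A = 85 × 26 = 2210.00, centroid at (72.50, 13.00).
ΣA = 6260.00 mm²
ΣAx̄ = (4050.00)(15.00) + (2210.00)(72.50) = 220975.00 mm³
ΣAȳ = (4050.00)(67.50) + (2210.00)(13.00) = 302105.00 mm³
x̄ = 220975.00 / 6260.00 = 35.30 mm
ȳ = 302105.00 / 6260.00 = 48.26 mm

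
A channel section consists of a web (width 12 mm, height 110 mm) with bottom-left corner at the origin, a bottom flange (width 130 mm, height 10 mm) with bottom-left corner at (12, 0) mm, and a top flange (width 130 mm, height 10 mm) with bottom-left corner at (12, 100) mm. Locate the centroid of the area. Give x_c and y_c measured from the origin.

web: A = 12 × 110 = 1320.00, centroid at (6.00, 55.00).
bottom flange: A = 130 × 10 = 1300.00, centroid at (77.00, 5.00).
top flange: A = 130 × 10 = 1300.00, centroid at (77.00, 105.00).
ΣA = 3920.00 mm², ΣAx_c = 208120.00 mm³, ΣAy_c = 215600.00 mm³.
x_c = 208120.00/3920.00 = 53.09 mm; y_c = 215600.00/3920.00 = 55.00 mm.

x_c = 53.09 mm, y_c = 55.00 mm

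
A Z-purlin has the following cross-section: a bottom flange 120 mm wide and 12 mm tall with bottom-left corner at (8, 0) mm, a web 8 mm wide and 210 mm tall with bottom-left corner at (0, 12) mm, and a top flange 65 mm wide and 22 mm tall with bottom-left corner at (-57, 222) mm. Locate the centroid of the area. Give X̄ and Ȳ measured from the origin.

X̄ = 15.30 mm, Ȳ = 118.33 mm

Part | A | x̄ᵢ | ȳᵢ | A·x̄ᵢ | A·ȳᵢ
bottom flange | 1440.00 | 68.00 | 6.00 | 97920.00 | 8640.00
web | 1680.00 | 4.00 | 117.00 | 6720.00 | 196560.00
top flange | 1430.00 | -24.50 | 233.00 | -35035.00 | 333190.00
Σ | 4550.00 |  |  | 69605.00 | 538390.00
X̄ = 69605.00 / 4550.00 = 15.30 mm
Ȳ = 538390.00 / 4550.00 = 118.33 mm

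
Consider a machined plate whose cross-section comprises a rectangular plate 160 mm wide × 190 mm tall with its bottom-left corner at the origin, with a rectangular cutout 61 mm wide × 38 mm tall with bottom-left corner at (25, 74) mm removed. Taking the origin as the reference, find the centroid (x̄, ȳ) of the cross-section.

Part | A | x̄ᵢ | ȳᵢ | A·x̄ᵢ | A·ȳᵢ
plate | 30400.00 | 80.00 | 95.00 | 2432000.00 | 2888000.00
hole | -2318.00 | 55.50 | 93.00 | -128649.00 | -215574.00
Σ | 28082.00 |  |  | 2303351.00 | 2672426.00
x̄ = 2303351.00 / 28082.00 = 82.02 mm
ȳ = 2672426.00 / 28082.00 = 95.17 mm

x̄ = 82.02 mm, ȳ = 95.17 mm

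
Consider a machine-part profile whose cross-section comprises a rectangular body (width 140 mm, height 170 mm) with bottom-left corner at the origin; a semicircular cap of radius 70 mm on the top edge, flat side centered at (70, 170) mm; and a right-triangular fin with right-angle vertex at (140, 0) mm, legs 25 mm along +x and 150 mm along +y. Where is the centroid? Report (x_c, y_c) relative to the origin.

x_c = 74.40 mm, y_c = 109.49 mm

Part | A | x̄ᵢ | ȳᵢ | A·x̄ᵢ | A·ȳᵢ
rectangular body | 23800.00 | 70.00 | 85.00 | 1666000.00 | 2023000.00
semicircular top | 7696.90 | 70.00 | 199.71 | 538783.14 | 1537140.01
triangular fin | 1875.00 | 148.33 | 50.00 | 278125.00 | 93750.00
Σ | 33371.90 |  |  | 2482908.14 | 3653890.01
x_c = 2482908.14 / 33371.90 = 74.40 mm
y_c = 3653890.01 / 33371.90 = 109.49 mm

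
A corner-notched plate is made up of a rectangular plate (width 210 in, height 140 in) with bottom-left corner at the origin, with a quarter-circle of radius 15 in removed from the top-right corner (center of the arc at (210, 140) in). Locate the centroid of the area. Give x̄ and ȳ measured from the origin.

x̄ = 104.40 in, ȳ = 69.62 in

plate: A = 210 × 140 = 29400.00, centroid at (105.00, 70.00).
removed quarter-circle: A = −¼π·15² = -176.71, centroid at (203.63, 133.63).
ΣA = 29223.29 in²
ΣAx̄ = (29400.00)(105.00) + (-176.71)(203.63) = 3051014.94 in³
ΣAȳ = (29400.00)(70.00) + (-176.71)(133.63) = 2034384.96 in³
x̄ = 3051014.94 / 29223.29 = 104.40 in
ȳ = 2034384.96 / 29223.29 = 69.62 in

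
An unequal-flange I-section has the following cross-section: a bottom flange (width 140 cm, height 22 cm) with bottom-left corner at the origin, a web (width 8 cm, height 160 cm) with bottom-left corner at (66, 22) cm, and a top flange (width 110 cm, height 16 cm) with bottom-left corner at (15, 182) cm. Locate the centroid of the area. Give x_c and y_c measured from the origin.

Part | A | x̄ᵢ | ȳᵢ | A·x̄ᵢ | A·ȳᵢ
bottom flange | 3080.00 | 70.00 | 11.00 | 215600.00 | 33880.00
web | 1280.00 | 70.00 | 102.00 | 89600.00 | 130560.00
top flange | 1760.00 | 70.00 | 190.00 | 123200.00 | 334400.00
Σ | 6120.00 |  |  | 428400.00 | 498840.00
x_c = 428400.00 / 6120.00 = 70.00 cm
y_c = 498840.00 / 6120.00 = 81.51 cm

x_c = 70.00 cm, y_c = 81.51 cm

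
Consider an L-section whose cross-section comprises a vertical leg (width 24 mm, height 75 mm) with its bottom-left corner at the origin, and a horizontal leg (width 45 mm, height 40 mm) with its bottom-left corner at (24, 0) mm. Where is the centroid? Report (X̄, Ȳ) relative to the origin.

X̄ = 29.25 mm, Ȳ = 28.75 mm

vertical leg: A = 24 × 75 = 1800.00, centroid at (12.00, 37.50).
horizontal leg: A = 45 × 40 = 1800.00, centroid at (46.50, 20.00).
ΣA = 3600.00 mm²
ΣAX̄ = (1800.00)(12.00) + (1800.00)(46.50) = 105300.00 mm³
ΣAȲ = (1800.00)(37.50) + (1800.00)(20.00) = 103500.00 mm³
X̄ = 105300.00 / 3600.00 = 29.25 mm
Ȳ = 103500.00 / 3600.00 = 28.75 mm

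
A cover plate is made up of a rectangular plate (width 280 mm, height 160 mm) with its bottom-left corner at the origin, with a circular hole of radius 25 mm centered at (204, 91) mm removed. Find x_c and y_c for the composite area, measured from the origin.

Part | A | x̄ᵢ | ȳᵢ | A·x̄ᵢ | A·ȳᵢ
plate | 44800.00 | 140.00 | 80.00 | 6272000.00 | 3584000.00
hole | -1963.50 | 204.00 | 91.00 | -400553.06 | -178678.08
Σ | 42836.50 |  |  | 5871446.94 | 3405321.92
x_c = 5871446.94 / 42836.50 = 137.07 mm
y_c = 3405321.92 / 42836.50 = 79.50 mm

x_c = 137.07 mm, y_c = 79.50 mm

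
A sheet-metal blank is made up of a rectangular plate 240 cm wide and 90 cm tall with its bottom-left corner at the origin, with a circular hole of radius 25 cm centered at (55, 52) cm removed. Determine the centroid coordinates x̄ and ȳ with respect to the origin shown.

x̄ = 126.50 cm, ȳ = 44.30 cm

plate: A = 240 × 90 = 21600.00, centroid at (120.00, 45.00).
hole: A = −π·25² = -1963.50, centroid at (55.00, 52.00).
ΣA = 19636.50 cm²
ΣAx̄ = (21600.00)(120.00) + (-1963.50)(55.00) = 2484007.75 cm³
ΣAȳ = (21600.00)(45.00) + (-1963.50)(52.00) = 869898.24 cm³
x̄ = 2484007.75 / 19636.50 = 126.50 cm
ȳ = 869898.24 / 19636.50 = 44.30 cm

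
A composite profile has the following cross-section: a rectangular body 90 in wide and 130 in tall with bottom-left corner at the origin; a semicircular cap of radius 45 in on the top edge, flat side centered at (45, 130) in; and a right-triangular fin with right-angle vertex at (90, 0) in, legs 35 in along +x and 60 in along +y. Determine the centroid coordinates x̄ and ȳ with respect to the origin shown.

rectangular body: A = 90 × 130 = 11700.00, centroid at (45.00, 65.00).
semicircular top: A = ½π·45² = 3180.86, centroid at (45.00, 149.10).
triangular fin: A = ½·35·60 = 1050.00, centroid at (101.67, 20.00).
ΣA = 15930.86 in²
ΣAx̄ = (11700.00)(45.00) + (3180.86)(45.00) + (1050.00)(101.67) = 776388.82 in³
ΣAȳ = (11700.00)(65.00) + (3180.86)(149.10) + (1050.00)(20.00) = 1255762.13 in³
x̄ = 776388.82 / 15930.86 = 48.73 in
ȳ = 1255762.13 / 15930.86 = 78.83 in

x̄ = 48.73 in, ȳ = 78.83 in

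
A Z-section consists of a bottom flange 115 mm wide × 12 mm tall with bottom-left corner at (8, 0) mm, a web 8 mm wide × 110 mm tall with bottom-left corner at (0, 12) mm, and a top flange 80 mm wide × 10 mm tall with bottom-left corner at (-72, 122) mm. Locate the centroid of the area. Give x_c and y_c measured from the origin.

Part | A | x̄ᵢ | ȳᵢ | A·x̄ᵢ | A·ȳᵢ
bottom flange | 1380.00 | 65.50 | 6.00 | 90390.00 | 8280.00
web | 880.00 | 4.00 | 67.00 | 3520.00 | 58960.00
top flange | 800.00 | -32.00 | 127.00 | -25600.00 | 101600.00
Σ | 3060.00 |  |  | 68310.00 | 168840.00
x_c = 68310.00 / 3060.00 = 22.32 mm
y_c = 168840.00 / 3060.00 = 55.18 mm

x_c = 22.32 mm, y_c = 55.18 mm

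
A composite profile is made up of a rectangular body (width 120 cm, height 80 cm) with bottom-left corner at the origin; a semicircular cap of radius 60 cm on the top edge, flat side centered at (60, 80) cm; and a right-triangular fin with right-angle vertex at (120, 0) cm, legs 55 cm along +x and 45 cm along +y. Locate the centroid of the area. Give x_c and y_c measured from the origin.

Part | A | x̄ᵢ | ȳᵢ | A·x̄ᵢ | A·ȳᵢ
rectangular body | 9600.00 | 60.00 | 40.00 | 576000.00 | 384000.00
semicircular top | 5654.87 | 60.00 | 105.46 | 339292.01 | 596389.34
triangular fin | 1237.50 | 138.33 | 15.00 | 171187.50 | 18562.50
Σ | 16492.37 |  |  | 1086479.51 | 998951.84
x_c = 1086479.51 / 16492.37 = 65.88 cm
y_c = 998951.84 / 16492.37 = 60.57 cm

x_c = 65.88 cm, y_c = 60.57 cm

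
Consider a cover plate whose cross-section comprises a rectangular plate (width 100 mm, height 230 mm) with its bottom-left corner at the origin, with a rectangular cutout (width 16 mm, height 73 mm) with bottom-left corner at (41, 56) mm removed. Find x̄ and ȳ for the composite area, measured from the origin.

x̄ = 50.05 mm, ȳ = 116.20 mm

Part | A | x̄ᵢ | ȳᵢ | A·x̄ᵢ | A·ȳᵢ
plate | 23000.00 | 50.00 | 115.00 | 1150000.00 | 2645000.00
hole | -1168.00 | 49.00 | 92.50 | -57232.00 | -108040.00
Σ | 21832.00 |  |  | 1092768.00 | 2536960.00
x̄ = 1092768.00 / 21832.00 = 50.05 mm
ȳ = 2536960.00 / 21832.00 = 116.20 mm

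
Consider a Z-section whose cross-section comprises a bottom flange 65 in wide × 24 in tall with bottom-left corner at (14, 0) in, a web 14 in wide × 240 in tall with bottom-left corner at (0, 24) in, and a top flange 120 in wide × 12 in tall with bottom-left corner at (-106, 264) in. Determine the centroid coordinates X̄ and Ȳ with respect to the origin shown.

X̄ = 4.69 in, Ȳ = 140.15 in

bottom flange: A = 65 × 24 = 1560.00, centroid at (46.50, 12.00).
web: A = 14 × 240 = 3360.00, centroid at (7.00, 144.00).
top flange: A = 120 × 12 = 1440.00, centroid at (-46.00, 270.00).
ΣA = 6360.00 in², ΣAX̄ = 29820.00 in³, ΣAȲ = 891360.00 in³.
X̄ = 29820.00/6360.00 = 4.69 in; Ȳ = 891360.00/6360.00 = 140.15 in.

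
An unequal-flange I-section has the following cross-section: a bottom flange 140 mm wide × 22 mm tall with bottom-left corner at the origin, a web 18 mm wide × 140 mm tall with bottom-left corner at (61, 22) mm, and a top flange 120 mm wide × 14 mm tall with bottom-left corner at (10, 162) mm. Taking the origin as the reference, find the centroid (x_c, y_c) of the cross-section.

bottom flange: A = 140 × 22 = 3080.00, centroid at (70.00, 11.00).
web: A = 18 × 140 = 2520.00, centroid at (70.00, 92.00).
top flange: A = 120 × 14 = 1680.00, centroid at (70.00, 169.00).
ΣA = 7280.00 mm², ΣAx_c = 509600.00 mm³, ΣAy_c = 549640.00 mm³.
x_c = 509600.00/7280.00 = 70.00 mm; y_c = 549640.00/7280.00 = 75.50 mm.

x_c = 70.00 mm, y_c = 75.50 mm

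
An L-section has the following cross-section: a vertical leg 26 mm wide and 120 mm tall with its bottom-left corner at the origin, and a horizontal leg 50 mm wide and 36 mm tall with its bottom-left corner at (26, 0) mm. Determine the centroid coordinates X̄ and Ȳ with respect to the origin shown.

X̄ = 26.90 mm, Ȳ = 44.63 mm

vertical leg: A = 26 × 120 = 3120.00, centroid at (13.00, 60.00).
horizontal leg: A = 50 × 36 = 1800.00, centroid at (51.00, 18.00).
ΣA = 4920.00 mm², ΣAX̄ = 132360.00 mm³, ΣAȲ = 219600.00 mm³.
X̄ = 132360.00/4920.00 = 26.90 mm; Ȳ = 219600.00/4920.00 = 44.63 mm.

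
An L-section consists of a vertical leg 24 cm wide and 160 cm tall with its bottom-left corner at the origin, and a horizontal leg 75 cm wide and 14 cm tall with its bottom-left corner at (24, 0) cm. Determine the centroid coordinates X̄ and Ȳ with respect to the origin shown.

X̄ = 22.63 cm, Ȳ = 64.33 cm

vertical leg: A = 24 × 160 = 3840.00, centroid at (12.00, 80.00).
horizontal leg: A = 75 × 14 = 1050.00, centroid at (61.50, 7.00).
ΣA = 4890.00 cm², ΣAX̄ = 110655.00 cm³, ΣAȲ = 314550.00 cm³.
X̄ = 110655.00/4890.00 = 22.63 cm; Ȳ = 314550.00/4890.00 = 64.33 cm.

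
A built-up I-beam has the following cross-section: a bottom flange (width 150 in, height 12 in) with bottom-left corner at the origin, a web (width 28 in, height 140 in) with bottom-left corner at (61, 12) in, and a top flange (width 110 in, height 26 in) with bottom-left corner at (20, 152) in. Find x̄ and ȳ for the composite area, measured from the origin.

x̄ = 75.00 in, ȳ = 93.72 in

bottom flange: A = 150 × 12 = 1800.00, centroid at (75.00, 6.00).
web: A = 28 × 140 = 3920.00, centroid at (75.00, 82.00).
top flange: A = 110 × 26 = 2860.00, centroid at (75.00, 165.00).
ΣA = 8580.00 in², ΣAx̄ = 643500.00 in³, ΣAȳ = 804140.00 in³.
x̄ = 643500.00/8580.00 = 75.00 in; ȳ = 804140.00/8580.00 = 93.72 in.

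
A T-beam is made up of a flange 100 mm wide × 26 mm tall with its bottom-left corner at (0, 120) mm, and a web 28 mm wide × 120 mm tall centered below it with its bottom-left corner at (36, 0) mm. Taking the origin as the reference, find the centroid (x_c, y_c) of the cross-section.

web: A = 28 × 120 = 3360.00, centroid at (50.00, 60.00).
flange: A = 100 × 26 = 2600.00, centroid at (50.00, 133.00).
ΣA = 5960.00 mm²
ΣAx_c = (3360.00)(50.00) + (2600.00)(50.00) = 298000.00 mm³
ΣAy_c = (3360.00)(60.00) + (2600.00)(133.00) = 547400.00 mm³
x_c = 298000.00 / 5960.00 = 50.00 mm
y_c = 547400.00 / 5960.00 = 91.85 mm

x_c = 50.00 mm, y_c = 91.85 mm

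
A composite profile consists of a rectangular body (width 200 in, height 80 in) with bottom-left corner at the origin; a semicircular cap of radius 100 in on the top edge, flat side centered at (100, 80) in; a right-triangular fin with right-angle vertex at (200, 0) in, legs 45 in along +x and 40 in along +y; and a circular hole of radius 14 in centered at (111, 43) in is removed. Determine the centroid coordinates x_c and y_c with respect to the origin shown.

rectangular body: A = 200 × 80 = 16000.00, centroid at (100.00, 40.00).
semicircular top: A = ½π·100² = 15707.96, centroid at (100.00, 122.44).
triangular fin: A = ½·45·40 = 900.00, centroid at (215.00, 13.33).
hole: A = −π·14² = -615.75, centroid at (111.00, 43.00).
ΣA = 31992.21 in²
ΣAx_c = (16000.00)(100.00) + (15707.96)(100.00) + (900.00)(215.00) + (-615.75)(111.00) = 3295947.84 in³
ΣAy_c = (16000.00)(40.00) + (15707.96)(122.44) + (900.00)(13.33) + (-615.75)(43.00) = 2548826.39 in³
x_c = 3295947.84 / 31992.21 = 103.02 in
y_c = 2548826.39 / 31992.21 = 79.67 in

x_c = 103.02 in, y_c = 79.67 in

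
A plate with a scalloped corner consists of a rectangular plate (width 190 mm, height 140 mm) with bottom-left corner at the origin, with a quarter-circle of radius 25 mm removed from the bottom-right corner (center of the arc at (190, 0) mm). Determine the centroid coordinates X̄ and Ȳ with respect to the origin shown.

X̄ = 93.41 mm, Ȳ = 71.12 mm

Part | A | x̄ᵢ | ȳᵢ | A·x̄ᵢ | A·ȳᵢ
plate | 26600.00 | 95.00 | 70.00 | 2527000.00 | 1862000.00
removed quarter-circle | -490.87 | 179.39 | 10.61 | -88057.70 | -5208.33
Σ | 26109.13 |  |  | 2438942.30 | 1856791.67
X̄ = 2438942.30 / 26109.13 = 93.41 mm
Ȳ = 1856791.67 / 26109.13 = 71.12 mm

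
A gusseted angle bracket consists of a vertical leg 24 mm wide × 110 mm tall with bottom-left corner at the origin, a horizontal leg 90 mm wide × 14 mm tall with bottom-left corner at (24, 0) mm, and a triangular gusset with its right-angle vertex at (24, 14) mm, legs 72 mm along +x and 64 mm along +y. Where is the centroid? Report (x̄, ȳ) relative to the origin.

vertical leg: A = 24 × 110 = 2640.00, centroid at (12.00, 55.00).
horizontal leg: A = 90 × 14 = 1260.00, centroid at (69.00, 7.00).
gusset: A = ½·72·64 = 2304.00, centroid at (48.00, 35.33).
ΣA = 6204.00 mm², ΣAx̄ = 229212.00 mm³, ΣAȳ = 235428.00 mm³.
x̄ = 229212.00/6204.00 = 36.95 mm; ȳ = 235428.00/6204.00 = 37.95 mm.

x̄ = 36.95 mm, ȳ = 37.95 mm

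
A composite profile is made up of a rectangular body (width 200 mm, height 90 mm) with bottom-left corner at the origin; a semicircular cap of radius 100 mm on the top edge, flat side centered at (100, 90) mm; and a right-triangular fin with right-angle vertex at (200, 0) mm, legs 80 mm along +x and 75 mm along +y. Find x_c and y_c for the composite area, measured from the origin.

rectangular body: A = 200 × 90 = 18000.00, centroid at (100.00, 45.00).
semicircular top: A = ½π·100² = 15707.96, centroid at (100.00, 132.44).
triangular fin: A = ½·80·75 = 3000.00, centroid at (226.67, 25.00).
ΣA = 36707.96 mm²
ΣAx_c = (18000.00)(100.00) + (15707.96)(100.00) + (3000.00)(226.67) = 4050796.33 mm³
ΣAy_c = (18000.00)(45.00) + (15707.96)(132.44) + (3000.00)(25.00) = 2965383.36 mm³
x_c = 4050796.33 / 36707.96 = 110.35 mm
y_c = 2965383.36 / 36707.96 = 80.78 mm

x_c = 110.35 mm, y_c = 80.78 mm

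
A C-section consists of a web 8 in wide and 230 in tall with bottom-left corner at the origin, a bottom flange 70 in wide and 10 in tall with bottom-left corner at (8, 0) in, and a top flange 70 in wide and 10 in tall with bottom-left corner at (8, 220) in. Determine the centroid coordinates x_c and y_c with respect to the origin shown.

x_c = 20.85 in, y_c = 115.00 in

Part | A | x̄ᵢ | ȳᵢ | A·x̄ᵢ | A·ȳᵢ
web | 1840.00 | 4.00 | 115.00 | 7360.00 | 211600.00
bottom flange | 700.00 | 43.00 | 5.00 | 30100.00 | 3500.00
top flange | 700.00 | 43.00 | 225.00 | 30100.00 | 157500.00
Σ | 3240.00 |  |  | 67560.00 | 372600.00
x_c = 67560.00 / 3240.00 = 20.85 in
y_c = 372600.00 / 3240.00 = 115.00 in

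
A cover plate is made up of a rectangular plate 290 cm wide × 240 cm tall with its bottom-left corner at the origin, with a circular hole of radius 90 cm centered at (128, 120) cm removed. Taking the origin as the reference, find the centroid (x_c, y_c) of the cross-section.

Part | A | x̄ᵢ | ȳᵢ | A·x̄ᵢ | A·ȳᵢ
plate | 69600.00 | 145.00 | 120.00 | 10092000.00 | 8352000.00
hole | -25446.90 | 128.00 | 120.00 | -3257203.26 | -3053628.06
Σ | 44153.10 |  |  | 6834796.74 | 5298371.94
x_c = 6834796.74 / 44153.10 = 154.80 cm
y_c = 5298371.94 / 44153.10 = 120.00 cm

x_c = 154.80 cm, y_c = 120.00 cm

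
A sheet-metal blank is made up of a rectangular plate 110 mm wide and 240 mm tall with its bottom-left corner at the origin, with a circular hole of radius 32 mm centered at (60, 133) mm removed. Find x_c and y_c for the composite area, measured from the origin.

Part | A | x̄ᵢ | ȳᵢ | A·x̄ᵢ | A·ȳᵢ
plate | 26400.00 | 55.00 | 120.00 | 1452000.00 | 3168000.00
hole | -3216.99 | 60.00 | 133.00 | -193019.45 | -427859.79
Σ | 23183.01 |  |  | 1258980.55 | 2740140.21
x_c = 1258980.55 / 23183.01 = 54.31 mm
y_c = 2740140.21 / 23183.01 = 118.20 mm

x_c = 54.31 mm, y_c = 118.20 mm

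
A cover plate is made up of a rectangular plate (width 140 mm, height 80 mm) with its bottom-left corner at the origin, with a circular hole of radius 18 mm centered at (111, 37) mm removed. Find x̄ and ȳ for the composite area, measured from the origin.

x̄ = 65.90 mm, ȳ = 40.30 mm

plate: A = 140 × 80 = 11200.00, centroid at (70.00, 40.00).
hole: A = −π·18² = -1017.88, centroid at (111.00, 37.00).
ΣA = 10182.12 mm²
ΣAx̄ = (11200.00)(70.00) + (-1017.88)(111.00) = 671015.76 mm³
ΣAȳ = (11200.00)(40.00) + (-1017.88)(37.00) = 410338.59 mm³
x̄ = 671015.76 / 10182.12 = 65.90 mm
ȳ = 410338.59 / 10182.12 = 40.30 mm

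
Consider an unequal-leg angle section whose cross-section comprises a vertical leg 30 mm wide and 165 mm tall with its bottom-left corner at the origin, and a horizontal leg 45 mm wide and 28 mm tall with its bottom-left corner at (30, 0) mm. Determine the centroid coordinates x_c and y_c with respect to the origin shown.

vertical leg: A = 30 × 165 = 4950.00, centroid at (15.00, 82.50).
horizontal leg: A = 45 × 28 = 1260.00, centroid at (52.50, 14.00).
ΣA = 6210.00 mm²
ΣAx_c = (4950.00)(15.00) + (1260.00)(52.50) = 140400.00 mm³
ΣAy_c = (4950.00)(82.50) + (1260.00)(14.00) = 426015.00 mm³
x_c = 140400.00 / 6210.00 = 22.61 mm
y_c = 426015.00 / 6210.00 = 68.60 mm

x_c = 22.61 mm, y_c = 68.60 mm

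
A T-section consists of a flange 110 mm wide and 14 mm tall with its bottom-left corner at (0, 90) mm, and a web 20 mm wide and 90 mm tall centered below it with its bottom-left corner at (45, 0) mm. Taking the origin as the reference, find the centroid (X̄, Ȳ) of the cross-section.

Part | A | x̄ᵢ | ȳᵢ | A·x̄ᵢ | A·ȳᵢ
web | 1800.00 | 55.00 | 45.00 | 99000.00 | 81000.00
flange | 1540.00 | 55.00 | 97.00 | 84700.00 | 149380.00
Σ | 3340.00 |  |  | 183700.00 | 230380.00
X̄ = 183700.00 / 3340.00 = 55.00 mm
Ȳ = 230380.00 / 3340.00 = 68.98 mm

X̄ = 55.00 mm, Ȳ = 68.98 mm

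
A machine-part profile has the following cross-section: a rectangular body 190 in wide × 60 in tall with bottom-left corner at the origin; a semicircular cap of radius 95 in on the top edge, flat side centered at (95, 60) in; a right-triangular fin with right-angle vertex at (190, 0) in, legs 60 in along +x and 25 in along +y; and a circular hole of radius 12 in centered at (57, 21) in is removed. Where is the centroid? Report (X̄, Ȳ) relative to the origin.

X̄ = 99.00 in, Ȳ = 68.06 in

rectangular body: A = 190 × 60 = 11400.00, centroid at (95.00, 30.00).
semicircular top: A = ½π·95² = 14176.44, centroid at (95.00, 100.32).
triangular fin: A = ½·60·25 = 750.00, centroid at (210.00, 8.33).
hole: A = −π·12² = -452.39, centroid at (57.00, 21.00).
ΣA = 25874.05 in², ΣAX̄ = 2561475.31 in³, ΣAȲ = 1760919.37 in³.
X̄ = 2561475.31/25874.05 = 99.00 in; Ȳ = 1760919.37/25874.05 = 68.06 in.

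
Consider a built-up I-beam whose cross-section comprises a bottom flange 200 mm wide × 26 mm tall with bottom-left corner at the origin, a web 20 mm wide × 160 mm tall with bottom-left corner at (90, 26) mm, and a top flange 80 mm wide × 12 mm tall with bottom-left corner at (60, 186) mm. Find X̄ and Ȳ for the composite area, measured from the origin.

bottom flange: A = 200 × 26 = 5200.00, centroid at (100.00, 13.00).
web: A = 20 × 160 = 3200.00, centroid at (100.00, 106.00).
top flange: A = 80 × 12 = 960.00, centroid at (100.00, 192.00).
ΣA = 9360.00 mm²
ΣAX̄ = (5200.00)(100.00) + (3200.00)(100.00) + (960.00)(100.00) = 936000.00 mm³
ΣAȲ = (5200.00)(13.00) + (3200.00)(106.00) + (960.00)(192.00) = 591120.00 mm³
X̄ = 936000.00 / 9360.00 = 100.00 mm
Ȳ = 591120.00 / 9360.00 = 63.15 mm

X̄ = 100.00 mm, Ȳ = 63.15 mm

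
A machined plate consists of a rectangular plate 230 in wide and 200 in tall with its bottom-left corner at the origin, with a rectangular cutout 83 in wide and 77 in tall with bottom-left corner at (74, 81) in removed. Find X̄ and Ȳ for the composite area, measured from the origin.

Part | A | x̄ᵢ | ȳᵢ | A·x̄ᵢ | A·ȳᵢ
plate | 46000.00 | 115.00 | 100.00 | 5290000.00 | 4600000.00
hole | -6391.00 | 115.50 | 119.50 | -738160.50 | -763724.50
Σ | 39609.00 |  |  | 4551839.50 | 3836275.50
X̄ = 4551839.50 / 39609.00 = 114.92 in
Ȳ = 3836275.50 / 39609.00 = 96.85 in

X̄ = 114.92 in, Ȳ = 96.85 in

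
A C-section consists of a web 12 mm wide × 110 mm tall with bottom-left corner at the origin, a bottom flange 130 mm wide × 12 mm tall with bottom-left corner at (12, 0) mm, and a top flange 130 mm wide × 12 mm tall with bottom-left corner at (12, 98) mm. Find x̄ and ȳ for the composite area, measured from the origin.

web: A = 12 × 110 = 1320.00, centroid at (6.00, 55.00).
bottom flange: A = 130 × 12 = 1560.00, centroid at (77.00, 6.00).
top flange: A = 130 × 12 = 1560.00, centroid at (77.00, 104.00).
ΣA = 4440.00 mm²
ΣAx̄ = (1320.00)(6.00) + (1560.00)(77.00) + (1560.00)(77.00) = 248160.00 mm³
ΣAȳ = (1320.00)(55.00) + (1560.00)(6.00) + (1560.00)(104.00) = 244200.00 mm³
x̄ = 248160.00 / 4440.00 = 55.89 mm
ȳ = 244200.00 / 4440.00 = 55.00 mm

x̄ = 55.89 mm, ȳ = 55.00 mm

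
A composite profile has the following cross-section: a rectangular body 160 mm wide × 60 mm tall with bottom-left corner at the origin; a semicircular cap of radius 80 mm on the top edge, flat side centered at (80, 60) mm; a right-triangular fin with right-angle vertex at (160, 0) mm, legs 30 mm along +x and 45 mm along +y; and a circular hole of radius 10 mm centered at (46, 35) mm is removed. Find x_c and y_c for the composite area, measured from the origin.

x_c = 83.57 mm, y_c = 61.54 mm

rectangular body: A = 160 × 60 = 9600.00, centroid at (80.00, 30.00).
semicircular top: A = ½π·80² = 10053.10, centroid at (80.00, 93.95).
triangular fin: A = ½·30·45 = 675.00, centroid at (170.00, 15.00).
hole: A = −π·10² = -314.16, centroid at (46.00, 35.00).
ΣA = 20013.94 mm²
ΣAx_c = (9600.00)(80.00) + (10053.10)(80.00) + (675.00)(170.00) + (-314.16)(46.00) = 1672546.39 mm³
ΣAy_c = (9600.00)(30.00) + (10053.10)(93.95) + (675.00)(15.00) + (-314.16)(35.00) = 1231648.55 mm³
x_c = 1672546.39 / 20013.94 = 83.57 mm
y_c = 1231648.55 / 20013.94 = 61.54 mm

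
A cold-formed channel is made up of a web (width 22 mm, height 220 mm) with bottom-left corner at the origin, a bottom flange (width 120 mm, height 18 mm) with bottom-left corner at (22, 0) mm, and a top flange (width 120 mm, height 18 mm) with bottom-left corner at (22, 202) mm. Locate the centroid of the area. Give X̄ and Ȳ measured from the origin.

web: A = 22 × 220 = 4840.00, centroid at (11.00, 110.00).
bottom flange: A = 120 × 18 = 2160.00, centroid at (82.00, 9.00).
top flange: A = 120 × 18 = 2160.00, centroid at (82.00, 211.00).
ΣA = 9160.00 mm²
ΣAX̄ = (4840.00)(11.00) + (2160.00)(82.00) + (2160.00)(82.00) = 407480.00 mm³
ΣAȲ = (4840.00)(110.00) + (2160.00)(9.00) + (2160.00)(211.00) = 1007600.00 mm³
X̄ = 407480.00 / 9160.00 = 44.48 mm
Ȳ = 1007600.00 / 9160.00 = 110.00 mm

X̄ = 44.48 mm, Ȳ = 110.00 mm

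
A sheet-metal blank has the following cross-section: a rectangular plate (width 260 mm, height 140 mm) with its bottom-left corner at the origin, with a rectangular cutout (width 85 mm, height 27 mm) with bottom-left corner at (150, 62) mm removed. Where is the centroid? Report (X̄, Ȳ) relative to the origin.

plate: A = 260 × 140 = 36400.00, centroid at (130.00, 70.00).
hole: A = −(85 × 27) = -2295.00, centroid at (192.50, 75.50).
ΣA = 34105.00 mm², ΣAX̄ = 4290212.50 mm³, ΣAȲ = 2374727.50 mm³.
X̄ = 4290212.50/34105.00 = 125.79 mm; Ȳ = 2374727.50/34105.00 = 69.63 mm.

X̄ = 125.79 mm, Ȳ = 69.63 mm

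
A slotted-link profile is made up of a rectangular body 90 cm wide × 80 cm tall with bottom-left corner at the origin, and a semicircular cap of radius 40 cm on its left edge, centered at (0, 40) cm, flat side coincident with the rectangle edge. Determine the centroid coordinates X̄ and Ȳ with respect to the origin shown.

Part | A | x̄ᵢ | ȳᵢ | A·x̄ᵢ | A·ȳᵢ
rectangular body | 7200.00 | 45.00 | 40.00 | 324000.00 | 288000.00
semicircular end | 2513.27 | -16.98 | 40.00 | -42666.67 | 100530.96
Σ | 9713.27 |  |  | 281333.33 | 388530.96
X̄ = 281333.33 / 9713.27 = 28.96 cm
Ȳ = 388530.96 / 9713.27 = 40.00 cm

X̄ = 28.96 cm, Ȳ = 40.00 cm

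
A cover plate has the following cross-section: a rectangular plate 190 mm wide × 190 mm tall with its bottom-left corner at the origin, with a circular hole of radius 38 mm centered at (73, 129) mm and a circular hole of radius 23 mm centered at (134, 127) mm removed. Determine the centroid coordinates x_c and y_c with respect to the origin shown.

plate: A = 190 × 190 = 36100.00, centroid at (95.00, 95.00).
hole 1: A = −π·38² = -4536.46, centroid at (73.00, 129.00).
hole 2: A = −π·23² = -1661.90, centroid at (134.00, 127.00).
ΣA = 29901.64 mm²
ΣAx_c = (36100.00)(95.00) + (-4536.46)(73.00) + (-1661.90)(134.00) = 2875643.50 mm³
ΣAy_c = (36100.00)(95.00) + (-4536.46)(129.00) + (-1661.90)(127.00) = 2633235.07 mm³
x_c = 2875643.50 / 29901.64 = 96.17 mm
y_c = 2633235.07 / 29901.64 = 88.06 mm

x_c = 96.17 mm, y_c = 88.06 mm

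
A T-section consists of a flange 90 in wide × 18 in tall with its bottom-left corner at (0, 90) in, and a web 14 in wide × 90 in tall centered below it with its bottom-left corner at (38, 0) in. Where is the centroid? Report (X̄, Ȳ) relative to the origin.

X̄ = 45.00 in, Ȳ = 75.38 in

web: A = 14 × 90 = 1260.00, centroid at (45.00, 45.00).
flange: A = 90 × 18 = 1620.00, centroid at (45.00, 99.00).
ΣA = 2880.00 in², ΣAX̄ = 129600.00 in³, ΣAȲ = 217080.00 in³.
X̄ = 129600.00/2880.00 = 45.00 in; Ȳ = 217080.00/2880.00 = 75.38 in.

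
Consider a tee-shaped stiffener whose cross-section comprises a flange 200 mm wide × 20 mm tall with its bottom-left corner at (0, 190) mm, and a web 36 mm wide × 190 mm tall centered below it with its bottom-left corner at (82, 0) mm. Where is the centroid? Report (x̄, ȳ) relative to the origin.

x̄ = 100.00 mm, ȳ = 133.75 mm

web: A = 36 × 190 = 6840.00, centroid at (100.00, 95.00).
flange: A = 200 × 20 = 4000.00, centroid at (100.00, 200.00).
ΣA = 10840.00 mm², ΣAx̄ = 1084000.00 mm³, ΣAȳ = 1449800.00 mm³.
x̄ = 1084000.00/10840.00 = 100.00 mm; ȳ = 1449800.00/10840.00 = 133.75 mm.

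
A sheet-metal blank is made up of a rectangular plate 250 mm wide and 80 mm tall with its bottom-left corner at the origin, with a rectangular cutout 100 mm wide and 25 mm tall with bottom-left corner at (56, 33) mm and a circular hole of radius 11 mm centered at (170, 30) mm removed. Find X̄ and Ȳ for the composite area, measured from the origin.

X̄ = 126.78 mm, Ȳ = 39.42 mm

plate: A = 250 × 80 = 20000.00, centroid at (125.00, 40.00).
hole 1: A = −(100 × 25) = -2500.00, centroid at (106.00, 45.50).
hole 2: A = −π·11² = -380.13, centroid at (170.00, 30.00).
ΣA = 17119.87 mm², ΣAX̄ = 2170377.44 mm³, ΣAȲ = 674846.02 mm³.
X̄ = 2170377.44/17119.87 = 126.78 mm; Ȳ = 674846.02/17119.87 = 39.42 mm.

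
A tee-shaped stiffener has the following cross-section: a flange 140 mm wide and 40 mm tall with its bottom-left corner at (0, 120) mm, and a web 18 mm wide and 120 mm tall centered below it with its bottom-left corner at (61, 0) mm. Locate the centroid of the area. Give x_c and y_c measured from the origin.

x_c = 70.00 mm, y_c = 117.73 mm

web: A = 18 × 120 = 2160.00, centroid at (70.00, 60.00).
flange: A = 140 × 40 = 5600.00, centroid at (70.00, 140.00).
ΣA = 7760.00 mm²
ΣAx_c = (2160.00)(70.00) + (5600.00)(70.00) = 543200.00 mm³
ΣAy_c = (2160.00)(60.00) + (5600.00)(140.00) = 913600.00 mm³
x_c = 543200.00 / 7760.00 = 70.00 mm
y_c = 913600.00 / 7760.00 = 117.73 mm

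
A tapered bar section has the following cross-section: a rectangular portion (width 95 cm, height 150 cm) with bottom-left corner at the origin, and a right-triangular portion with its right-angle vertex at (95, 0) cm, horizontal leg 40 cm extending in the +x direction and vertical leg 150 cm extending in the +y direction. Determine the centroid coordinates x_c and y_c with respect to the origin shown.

x_c = 58.08 cm, y_c = 70.65 cm

rectangular portion: A = 95 × 150 = 14250.00, centroid at (47.50, 75.00).
triangular portion: A = ½·40·150 = 3000.00, centroid at (108.33, 50.00).
ΣA = 17250.00 cm²
ΣAx_c = (14250.00)(47.50) + (3000.00)(108.33) = 1001875.00 cm³
ΣAy_c = (14250.00)(75.00) + (3000.00)(50.00) = 1218750.00 cm³
x_c = 1001875.00 / 17250.00 = 58.08 cm
y_c = 1218750.00 / 17250.00 = 70.65 cm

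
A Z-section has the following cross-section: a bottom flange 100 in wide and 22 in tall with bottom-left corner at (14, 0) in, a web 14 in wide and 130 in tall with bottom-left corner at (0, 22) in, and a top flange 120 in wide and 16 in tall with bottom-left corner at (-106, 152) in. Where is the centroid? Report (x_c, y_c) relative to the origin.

x_c = 10.98 in, y_c = 82.45 in

bottom flange: A = 100 × 22 = 2200.00, centroid at (64.00, 11.00).
web: A = 14 × 130 = 1820.00, centroid at (7.00, 87.00).
top flange: A = 120 × 16 = 1920.00, centroid at (-46.00, 160.00).
ΣA = 5940.00 in²
ΣAx_c = (2200.00)(64.00) + (1820.00)(7.00) + (1920.00)(-46.00) = 65220.00 in³
ΣAy_c = (2200.00)(11.00) + (1820.00)(87.00) + (1920.00)(160.00) = 489740.00 in³
x_c = 65220.00 / 5940.00 = 10.98 in
y_c = 489740.00 / 5940.00 = 82.45 in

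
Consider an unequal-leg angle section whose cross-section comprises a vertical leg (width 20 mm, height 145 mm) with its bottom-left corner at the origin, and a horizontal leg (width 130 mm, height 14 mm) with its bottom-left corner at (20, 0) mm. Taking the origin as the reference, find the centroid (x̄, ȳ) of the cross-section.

Part | A | x̄ᵢ | ȳᵢ | A·x̄ᵢ | A·ȳᵢ
vertical leg | 2900.00 | 10.00 | 72.50 | 29000.00 | 210250.00
horizontal leg | 1820.00 | 85.00 | 7.00 | 154700.00 | 12740.00
Σ | 4720.00 |  |  | 183700.00 | 222990.00
x̄ = 183700.00 / 4720.00 = 38.92 mm
ȳ = 222990.00 / 4720.00 = 47.24 mm

x̄ = 38.92 mm, ȳ = 47.24 mm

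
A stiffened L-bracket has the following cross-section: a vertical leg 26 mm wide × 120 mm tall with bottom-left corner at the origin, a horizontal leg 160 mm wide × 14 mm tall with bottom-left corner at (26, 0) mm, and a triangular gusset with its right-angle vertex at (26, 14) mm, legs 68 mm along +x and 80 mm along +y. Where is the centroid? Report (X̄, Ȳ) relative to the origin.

X̄ = 50.79 mm, Ȳ = 38.80 mm

vertical leg: A = 26 × 120 = 3120.00, centroid at (13.00, 60.00).
horizontal leg: A = 160 × 14 = 2240.00, centroid at (106.00, 7.00).
gusset: A = ½·68·80 = 2720.00, centroid at (48.67, 40.67).
ΣA = 8080.00 mm², ΣAX̄ = 410373.33 mm³, ΣAȲ = 313493.33 mm³.
X̄ = 410373.33/8080.00 = 50.79 mm; Ȳ = 313493.33/8080.00 = 38.80 mm.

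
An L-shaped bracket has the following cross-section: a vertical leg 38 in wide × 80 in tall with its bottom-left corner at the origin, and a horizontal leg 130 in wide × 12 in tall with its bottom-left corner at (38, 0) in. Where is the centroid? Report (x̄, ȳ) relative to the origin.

vertical leg: A = 38 × 80 = 3040.00, centroid at (19.00, 40.00).
horizontal leg: A = 130 × 12 = 1560.00, centroid at (103.00, 6.00).
ΣA = 4600.00 in², ΣAx̄ = 218440.00 in³, ΣAȳ = 130960.00 in³.
x̄ = 218440.00/4600.00 = 47.49 in; ȳ = 130960.00/4600.00 = 28.47 in.

x̄ = 47.49 in, ȳ = 28.47 in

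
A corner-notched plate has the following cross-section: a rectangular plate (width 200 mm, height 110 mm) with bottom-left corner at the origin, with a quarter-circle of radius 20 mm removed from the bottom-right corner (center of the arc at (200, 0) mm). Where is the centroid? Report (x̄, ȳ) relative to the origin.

x̄ = 98.67 mm, ȳ = 55.67 mm

plate: A = 200 × 110 = 22000.00, centroid at (100.00, 55.00).
removed quarter-circle: A = −¼π·20² = -314.16, centroid at (191.51, 8.49).
ΣA = 21685.84 mm²
ΣAx̄ = (22000.00)(100.00) + (-314.16)(191.51) = 2139834.81 mm³
ΣAȳ = (22000.00)(55.00) + (-314.16)(8.49) = 1207333.33 mm³
x̄ = 2139834.81 / 21685.84 = 98.67 mm
ȳ = 1207333.33 / 21685.84 = 55.67 mm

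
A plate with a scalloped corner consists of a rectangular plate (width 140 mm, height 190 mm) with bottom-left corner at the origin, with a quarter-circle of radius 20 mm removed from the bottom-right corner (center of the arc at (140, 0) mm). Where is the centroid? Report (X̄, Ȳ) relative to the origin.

X̄ = 69.26 mm, Ȳ = 96.03 mm

plate: A = 140 × 190 = 26600.00, centroid at (70.00, 95.00).
removed quarter-circle: A = −¼π·20² = -314.16, centroid at (131.51, 8.49).
ΣA = 26285.84 mm²
ΣAX̄ = (26600.00)(70.00) + (-314.16)(131.51) = 1820684.37 mm³
ΣAȲ = (26600.00)(95.00) + (-314.16)(8.49) = 2524333.33 mm³
X̄ = 1820684.37 / 26285.84 = 69.26 mm
Ȳ = 2524333.33 / 26285.84 = 96.03 mm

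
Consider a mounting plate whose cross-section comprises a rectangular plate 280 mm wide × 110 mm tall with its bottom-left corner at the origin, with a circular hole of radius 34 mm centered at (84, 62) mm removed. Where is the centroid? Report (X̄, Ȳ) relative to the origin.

plate: A = 280 × 110 = 30800.00, centroid at (140.00, 55.00).
hole: A = −π·34² = -3631.68, centroid at (84.00, 62.00).
ΣA = 27168.32 mm²
ΣAX̄ = (30800.00)(140.00) + (-3631.68)(84.00) = 4006938.79 mm³
ΣAȲ = (30800.00)(55.00) + (-3631.68)(62.00) = 1468835.77 mm³
X̄ = 4006938.79 / 27168.32 = 147.49 mm
Ȳ = 1468835.77 / 27168.32 = 54.06 mm

X̄ = 147.49 mm, Ȳ = 54.06 mm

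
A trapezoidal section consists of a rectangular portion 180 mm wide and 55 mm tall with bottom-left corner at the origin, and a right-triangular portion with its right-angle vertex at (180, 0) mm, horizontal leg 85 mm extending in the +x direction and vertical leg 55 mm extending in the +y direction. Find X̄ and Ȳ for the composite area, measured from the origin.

X̄ = 112.60 mm, Ȳ = 25.75 mm

rectangular portion: A = 180 × 55 = 9900.00, centroid at (90.00, 27.50).
triangular portion: A = ½·85·55 = 2337.50, centroid at (208.33, 18.33).
ΣA = 12237.50 mm²
ΣAX̄ = (9900.00)(90.00) + (2337.50)(208.33) = 1377979.17 mm³
ΣAȲ = (9900.00)(27.50) + (2337.50)(18.33) = 315104.17 mm³
X̄ = 1377979.17 / 12237.50 = 112.60 mm
Ȳ = 315104.17 / 12237.50 = 25.75 mm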